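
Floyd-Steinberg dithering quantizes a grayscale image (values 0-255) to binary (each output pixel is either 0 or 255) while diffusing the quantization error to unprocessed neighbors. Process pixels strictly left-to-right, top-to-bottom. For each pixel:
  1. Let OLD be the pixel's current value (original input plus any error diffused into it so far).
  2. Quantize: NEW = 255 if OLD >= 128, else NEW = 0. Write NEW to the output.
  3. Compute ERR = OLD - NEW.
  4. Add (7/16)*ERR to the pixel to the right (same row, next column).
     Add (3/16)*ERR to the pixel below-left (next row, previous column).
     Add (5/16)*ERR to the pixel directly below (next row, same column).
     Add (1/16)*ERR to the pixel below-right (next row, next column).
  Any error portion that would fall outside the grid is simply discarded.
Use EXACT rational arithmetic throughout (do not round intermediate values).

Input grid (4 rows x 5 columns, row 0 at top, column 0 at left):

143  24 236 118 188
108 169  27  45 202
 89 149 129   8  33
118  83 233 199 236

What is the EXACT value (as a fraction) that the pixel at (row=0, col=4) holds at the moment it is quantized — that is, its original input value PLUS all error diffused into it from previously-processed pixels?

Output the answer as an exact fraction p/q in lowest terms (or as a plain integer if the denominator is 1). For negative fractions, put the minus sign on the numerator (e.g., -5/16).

(0,0): OLD=143 → NEW=255, ERR=-112
(0,1): OLD=-25 → NEW=0, ERR=-25
(0,2): OLD=3601/16 → NEW=255, ERR=-479/16
(0,3): OLD=26855/256 → NEW=0, ERR=26855/256
(0,4): OLD=958033/4096 → NEW=255, ERR=-86447/4096
Target (0,4): original=188, with diffused error = 958033/4096

Answer: 958033/4096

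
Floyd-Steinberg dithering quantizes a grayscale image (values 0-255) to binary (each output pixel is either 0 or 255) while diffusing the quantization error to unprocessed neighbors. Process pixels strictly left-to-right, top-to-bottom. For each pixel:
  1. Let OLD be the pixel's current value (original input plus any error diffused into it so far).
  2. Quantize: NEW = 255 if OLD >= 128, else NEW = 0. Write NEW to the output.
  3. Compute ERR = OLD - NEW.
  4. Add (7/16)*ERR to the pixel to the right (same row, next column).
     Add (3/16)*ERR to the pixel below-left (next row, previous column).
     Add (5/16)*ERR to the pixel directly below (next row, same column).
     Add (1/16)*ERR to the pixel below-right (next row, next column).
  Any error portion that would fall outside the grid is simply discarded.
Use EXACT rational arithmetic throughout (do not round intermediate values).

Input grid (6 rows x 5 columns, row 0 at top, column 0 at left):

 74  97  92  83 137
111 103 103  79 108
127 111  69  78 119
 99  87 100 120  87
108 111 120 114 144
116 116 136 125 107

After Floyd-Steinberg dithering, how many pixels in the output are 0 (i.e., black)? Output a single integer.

(0,0): OLD=74 → NEW=0, ERR=74
(0,1): OLD=1035/8 → NEW=255, ERR=-1005/8
(0,2): OLD=4741/128 → NEW=0, ERR=4741/128
(0,3): OLD=203171/2048 → NEW=0, ERR=203171/2048
(0,4): OLD=5911413/32768 → NEW=255, ERR=-2444427/32768
(1,0): OLD=14153/128 → NEW=0, ERR=14153/128
(1,1): OLD=126655/1024 → NEW=0, ERR=126655/1024
(1,2): OLD=5879787/32768 → NEW=255, ERR=-2476053/32768
(1,3): OLD=8555119/131072 → NEW=0, ERR=8555119/131072
(1,4): OLD=250492653/2097152 → NEW=0, ERR=250492653/2097152
(2,0): OLD=3026853/16384 → NEW=255, ERR=-1151067/16384
(2,1): OLD=58540839/524288 → NEW=0, ERR=58540839/524288
(2,2): OLD=958024373/8388608 → NEW=0, ERR=958024373/8388608
(2,3): OLD=22284833743/134217728 → NEW=255, ERR=-11940686897/134217728
(2,4): OLD=260883836649/2147483648 → NEW=0, ERR=260883836649/2147483648
(3,0): OLD=821923989/8388608 → NEW=0, ERR=821923989/8388608
(3,1): OLD=12199202097/67108864 → NEW=255, ERR=-4913558223/67108864
(3,2): OLD=201764893611/2147483648 → NEW=0, ERR=201764893611/2147483648
(3,3): OLD=701021707139/4294967296 → NEW=255, ERR=-394194953341/4294967296
(3,4): OLD=5445966188431/68719476736 → NEW=0, ERR=5445966188431/68719476736
(4,0): OLD=134100401883/1073741824 → NEW=0, ERR=134100401883/1073741824
(4,1): OLD=5720874491547/34359738368 → NEW=255, ERR=-3040858792293/34359738368
(4,2): OLD=48849456919029/549755813888 → NEW=0, ERR=48849456919029/549755813888
(4,3): OLD=1274771034113435/8796093022208 → NEW=255, ERR=-968232686549605/8796093022208
(4,4): OLD=16166676613473469/140737488355328 → NEW=0, ERR=16166676613473469/140737488355328
(5,0): OLD=76105162335409/549755813888 → NEW=255, ERR=-64082570206031/549755813888
(5,1): OLD=271853936135827/4398046511104 → NEW=0, ERR=271853936135827/4398046511104
(5,2): OLD=23171052165272683/140737488355328 → NEW=255, ERR=-12717007365335957/140737488355328
(5,3): OLD=44000700260256933/562949953421312 → NEW=0, ERR=44000700260256933/562949953421312
(5,4): OLD=1533141862409379335/9007199254740992 → NEW=255, ERR=-763693947549573625/9007199254740992
Output grid:
  Row 0: .#..#  (3 black, running=3)
  Row 1: ..#..  (4 black, running=7)
  Row 2: #..#.  (3 black, running=10)
  Row 3: .#.#.  (3 black, running=13)
  Row 4: .#.#.  (3 black, running=16)
  Row 5: #.#.#  (2 black, running=18)

Answer: 18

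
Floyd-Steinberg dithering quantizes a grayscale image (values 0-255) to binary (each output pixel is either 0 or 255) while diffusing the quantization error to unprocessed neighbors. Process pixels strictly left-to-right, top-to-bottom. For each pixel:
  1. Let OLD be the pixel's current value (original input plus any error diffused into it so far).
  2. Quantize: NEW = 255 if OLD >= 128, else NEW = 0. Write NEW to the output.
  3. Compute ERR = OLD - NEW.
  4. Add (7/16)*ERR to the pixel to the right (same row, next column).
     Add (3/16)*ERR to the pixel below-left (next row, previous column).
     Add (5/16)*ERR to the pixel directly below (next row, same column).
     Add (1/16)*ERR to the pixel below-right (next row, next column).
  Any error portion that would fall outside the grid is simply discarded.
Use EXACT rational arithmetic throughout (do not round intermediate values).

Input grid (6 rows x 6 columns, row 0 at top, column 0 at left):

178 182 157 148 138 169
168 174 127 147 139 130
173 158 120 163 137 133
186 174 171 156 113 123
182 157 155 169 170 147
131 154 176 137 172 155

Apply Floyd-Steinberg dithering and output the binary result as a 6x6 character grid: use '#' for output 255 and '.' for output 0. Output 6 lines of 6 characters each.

(0,0): OLD=178 → NEW=255, ERR=-77
(0,1): OLD=2373/16 → NEW=255, ERR=-1707/16
(0,2): OLD=28243/256 → NEW=0, ERR=28243/256
(0,3): OLD=803909/4096 → NEW=255, ERR=-240571/4096
(0,4): OLD=7359971/65536 → NEW=0, ERR=7359971/65536
(0,5): OLD=228729141/1048576 → NEW=255, ERR=-38657739/1048576
(1,0): OLD=31727/256 → NEW=0, ERR=31727/256
(1,1): OLD=431625/2048 → NEW=255, ERR=-90615/2048
(1,2): OLD=8155197/65536 → NEW=0, ERR=8155197/65536
(1,3): OLD=55322873/262144 → NEW=255, ERR=-11523847/262144
(1,4): OLD=2420603595/16777216 → NEW=255, ERR=-1857586485/16777216
(1,5): OLD=20685037341/268435456 → NEW=0, ERR=20685037341/268435456
(2,0): OLD=6666099/32768 → NEW=255, ERR=-1689741/32768
(2,1): OLD=160107937/1048576 → NEW=255, ERR=-107278943/1048576
(2,2): OLD=1730048035/16777216 → NEW=0, ERR=1730048035/16777216
(2,3): OLD=24346327755/134217728 → NEW=255, ERR=-9879192885/134217728
(2,4): OLD=351749593057/4294967296 → NEW=0, ERR=351749593057/4294967296
(2,5): OLD=12781198404407/68719476736 → NEW=255, ERR=-4742268163273/68719476736
(3,0): OLD=2528366787/16777216 → NEW=255, ERR=-1749823293/16777216
(3,1): OLD=15100843783/134217728 → NEW=0, ERR=15100843783/134217728
(3,2): OLD=249379124165/1073741824 → NEW=255, ERR=-24425040955/1073741824
(3,3): OLD=9953807438607/68719476736 → NEW=255, ERR=-7569659129073/68719476736
(3,4): OLD=40056108116399/549755813888 → NEW=0, ERR=40056108116399/549755813888
(3,5): OLD=1217645419926753/8796093022208 → NEW=255, ERR=-1025358300736287/8796093022208
(4,0): OLD=366151623565/2147483648 → NEW=255, ERR=-181456706675/2147483648
(4,1): OLD=4961821852457/34359738368 → NEW=255, ERR=-3799911431383/34359738368
(4,2): OLD=94432183789995/1099511627776 → NEW=0, ERR=94432183789995/1099511627776
(4,3): OLD=3243857404470903/17592186044416 → NEW=255, ERR=-1242150036855177/17592186044416
(4,4): OLD=37474690539988711/281474976710656 → NEW=255, ERR=-34301428521228569/281474976710656
(4,5): OLD=278370544812653297/4503599627370496 → NEW=0, ERR=278370544812653297/4503599627370496
(5,0): OLD=46101740791179/549755813888 → NEW=0, ERR=46101740791179/549755813888
(5,1): OLD=2937025910447675/17592186044416 → NEW=255, ERR=-1548981530878405/17592186044416
(5,2): OLD=20289647562346297/140737488355328 → NEW=255, ERR=-15598411968262343/140737488355328
(5,3): OLD=220513731932224003/4503599627370496 → NEW=0, ERR=220513731932224003/4503599627370496
(5,4): OLD=1463813655169240259/9007199254740992 → NEW=255, ERR=-833022154789712701/9007199254740992
(5,5): OLD=18192758803676890015/144115188075855872 → NEW=0, ERR=18192758803676890015/144115188075855872
Row 0: ##.#.#
Row 1: .#.##.
Row 2: ##.#.#
Row 3: #.##.#
Row 4: ##.##.
Row 5: .##.#.

Answer: ##.#.#
.#.##.
##.#.#
#.##.#
##.##.
.##.#.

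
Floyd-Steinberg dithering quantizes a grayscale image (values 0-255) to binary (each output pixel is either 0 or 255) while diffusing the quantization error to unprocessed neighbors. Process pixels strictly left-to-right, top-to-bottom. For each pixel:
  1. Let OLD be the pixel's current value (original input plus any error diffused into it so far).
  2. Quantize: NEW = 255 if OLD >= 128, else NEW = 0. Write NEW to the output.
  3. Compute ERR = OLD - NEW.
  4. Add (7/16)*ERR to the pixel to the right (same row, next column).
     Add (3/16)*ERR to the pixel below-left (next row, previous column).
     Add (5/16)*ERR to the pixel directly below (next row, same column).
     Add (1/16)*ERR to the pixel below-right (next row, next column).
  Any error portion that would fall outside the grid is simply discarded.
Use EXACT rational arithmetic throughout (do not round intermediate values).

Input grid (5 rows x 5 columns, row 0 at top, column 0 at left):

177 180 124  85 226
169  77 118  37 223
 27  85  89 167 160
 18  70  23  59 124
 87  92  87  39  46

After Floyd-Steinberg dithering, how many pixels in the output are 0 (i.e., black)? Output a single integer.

(0,0): OLD=177 → NEW=255, ERR=-78
(0,1): OLD=1167/8 → NEW=255, ERR=-873/8
(0,2): OLD=9761/128 → NEW=0, ERR=9761/128
(0,3): OLD=242407/2048 → NEW=0, ERR=242407/2048
(0,4): OLD=9102417/32768 → NEW=255, ERR=746577/32768
(1,0): OLD=15893/128 → NEW=0, ERR=15893/128
(1,1): OLD=109203/1024 → NEW=0, ERR=109203/1024
(1,2): OLD=6680079/32768 → NEW=255, ERR=-1675761/32768
(1,3): OLD=7949859/131072 → NEW=0, ERR=7949859/131072
(1,4): OLD=553759497/2097152 → NEW=255, ERR=18985737/2097152
(2,0): OLD=1405697/16384 → NEW=0, ERR=1405697/16384
(2,1): OLD=80758043/524288 → NEW=255, ERR=-52935397/524288
(2,2): OLD=393287697/8388608 → NEW=0, ERR=393287697/8388608
(2,3): OLD=27510163363/134217728 → NEW=255, ERR=-6715357277/134217728
(2,4): OLD=310805974197/2147483648 → NEW=255, ERR=-236802356043/2147483648
(3,0): OLD=217100273/8388608 → NEW=0, ERR=217100273/8388608
(3,1): OLD=4289845533/67108864 → NEW=0, ERR=4289845533/67108864
(3,2): OLD=107215443663/2147483648 → NEW=0, ERR=107215443663/2147483648
(3,3): OLD=203847333687/4294967296 → NEW=0, ERR=203847333687/4294967296
(3,4): OLD=7365231457779/68719476736 → NEW=0, ERR=7365231457779/68719476736
(4,0): OLD=114969086207/1073741824 → NEW=0, ERR=114969086207/1073741824
(4,1): OLD=5834262422911/34359738368 → NEW=255, ERR=-2927470860929/34359738368
(4,2): OLD=43002432196177/549755813888 → NEW=0, ERR=43002432196177/549755813888
(4,3): OLD=978739655363455/8796093022208 → NEW=0, ERR=978739655363455/8796093022208
(4,4): OLD=18456329524258809/140737488355328 → NEW=255, ERR=-17431730006349831/140737488355328
Output grid:
  Row 0: ##..#  (2 black, running=2)
  Row 1: ..#.#  (3 black, running=5)
  Row 2: .#.##  (2 black, running=7)
  Row 3: .....  (5 black, running=12)
  Row 4: .#..#  (3 black, running=15)

Answer: 15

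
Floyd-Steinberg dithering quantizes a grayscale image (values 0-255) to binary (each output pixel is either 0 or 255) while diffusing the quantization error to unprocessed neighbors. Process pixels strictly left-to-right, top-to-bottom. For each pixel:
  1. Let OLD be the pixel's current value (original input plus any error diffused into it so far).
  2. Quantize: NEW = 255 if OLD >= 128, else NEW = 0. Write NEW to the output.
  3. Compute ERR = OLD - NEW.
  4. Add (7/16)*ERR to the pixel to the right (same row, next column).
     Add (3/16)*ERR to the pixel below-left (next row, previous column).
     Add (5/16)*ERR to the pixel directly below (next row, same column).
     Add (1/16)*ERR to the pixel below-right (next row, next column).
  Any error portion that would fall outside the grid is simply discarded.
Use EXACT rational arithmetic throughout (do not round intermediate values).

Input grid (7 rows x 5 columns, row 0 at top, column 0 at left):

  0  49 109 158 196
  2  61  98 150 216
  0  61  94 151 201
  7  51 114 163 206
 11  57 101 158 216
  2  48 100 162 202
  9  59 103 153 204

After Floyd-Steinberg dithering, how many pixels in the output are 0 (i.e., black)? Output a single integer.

(0,0): OLD=0 → NEW=0, ERR=0
(0,1): OLD=49 → NEW=0, ERR=49
(0,2): OLD=2087/16 → NEW=255, ERR=-1993/16
(0,3): OLD=26497/256 → NEW=0, ERR=26497/256
(0,4): OLD=988295/4096 → NEW=255, ERR=-56185/4096
(1,0): OLD=179/16 → NEW=0, ERR=179/16
(1,1): OLD=7405/128 → NEW=0, ERR=7405/128
(1,2): OLD=437673/4096 → NEW=0, ERR=437673/4096
(1,3): OLD=3583777/16384 → NEW=255, ERR=-594143/16384
(1,4): OLD=53036211/262144 → NEW=255, ERR=-13810509/262144
(2,0): OLD=29375/2048 → NEW=0, ERR=29375/2048
(2,1): OLD=6952589/65536 → NEW=0, ERR=6952589/65536
(2,2): OLD=178909751/1048576 → NEW=255, ERR=-88477129/1048576
(2,3): OLD=1670212133/16777216 → NEW=0, ERR=1670212133/16777216
(2,4): OLD=60619246275/268435456 → NEW=255, ERR=-7831795005/268435456
(3,0): OLD=32897799/1048576 → NEW=0, ERR=32897799/1048576
(3,1): OLD=695869171/8388608 → NEW=0, ERR=695869171/8388608
(3,2): OLD=40056139241/268435456 → NEW=255, ERR=-28394902039/268435456
(3,3): OLD=73598349447/536870912 → NEW=255, ERR=-63303733113/536870912
(3,4): OLD=1301529232367/8589934592 → NEW=255, ERR=-888904088593/8589934592
(4,0): OLD=4879914481/134217728 → NEW=0, ERR=4879914481/134217728
(4,1): OLD=347708136393/4294967296 → NEW=0, ERR=347708136393/4294967296
(4,2): OLD=5940027362807/68719476736 → NEW=0, ERR=5940027362807/68719476736
(4,3): OLD=146185846487721/1099511627776 → NEW=255, ERR=-134189618595159/1099511627776
(4,4): OLD=2162040193312799/17592186044416 → NEW=0, ERR=2162040193312799/17592186044416
(5,0): OLD=1961349679611/68719476736 → NEW=0, ERR=1961349679611/68719476736
(5,1): OLD=57320627552329/549755813888 → NEW=0, ERR=57320627552329/549755813888
(5,2): OLD=2723354006329897/17592186044416 → NEW=255, ERR=-1762653434996183/17592186044416
(5,3): OLD=7632992569839315/70368744177664 → NEW=0, ERR=7632992569839315/70368744177664
(5,4): OLD=315515397447251057/1125899906842624 → NEW=255, ERR=28410921202381937/1125899906842624
(6,0): OLD=329580707041299/8796093022208 → NEW=0, ERR=329580707041299/8796093022208
(6,1): OLD=25606599145871397/281474976710656 → NEW=0, ERR=25606599145871397/281474976710656
(6,2): OLD=623048752985430455/4503599627370496 → NEW=255, ERR=-525369151994046025/4503599627370496
(6,3): OLD=9679477221262793229/72057594037927936 → NEW=255, ERR=-8695209258408830451/72057594037927936
(6,4): OLD=191237201307212648347/1152921504606846976 → NEW=255, ERR=-102757782367533330533/1152921504606846976
Output grid:
  Row 0: ..#.#  (3 black, running=3)
  Row 1: ...##  (3 black, running=6)
  Row 2: ..#.#  (3 black, running=9)
  Row 3: ..###  (2 black, running=11)
  Row 4: ...#.  (4 black, running=15)
  Row 5: ..#.#  (3 black, running=18)
  Row 6: ..###  (2 black, running=20)

Answer: 20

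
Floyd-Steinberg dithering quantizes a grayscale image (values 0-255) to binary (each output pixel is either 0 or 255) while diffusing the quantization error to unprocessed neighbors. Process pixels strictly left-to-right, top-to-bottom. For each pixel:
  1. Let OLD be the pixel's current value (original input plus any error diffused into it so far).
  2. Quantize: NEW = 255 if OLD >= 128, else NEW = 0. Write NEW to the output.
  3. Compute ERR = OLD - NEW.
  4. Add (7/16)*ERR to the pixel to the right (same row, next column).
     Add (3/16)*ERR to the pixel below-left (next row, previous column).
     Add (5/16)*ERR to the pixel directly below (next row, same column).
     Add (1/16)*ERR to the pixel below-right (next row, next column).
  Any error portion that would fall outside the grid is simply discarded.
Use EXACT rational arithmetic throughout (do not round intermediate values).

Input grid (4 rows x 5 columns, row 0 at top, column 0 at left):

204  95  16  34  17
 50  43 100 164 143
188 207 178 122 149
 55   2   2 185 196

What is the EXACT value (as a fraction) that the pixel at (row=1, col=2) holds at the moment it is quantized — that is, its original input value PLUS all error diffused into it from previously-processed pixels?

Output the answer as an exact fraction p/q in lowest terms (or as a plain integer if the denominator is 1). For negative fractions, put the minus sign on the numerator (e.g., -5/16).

(0,0): OLD=204 → NEW=255, ERR=-51
(0,1): OLD=1163/16 → NEW=0, ERR=1163/16
(0,2): OLD=12237/256 → NEW=0, ERR=12237/256
(0,3): OLD=224923/4096 → NEW=0, ERR=224923/4096
(0,4): OLD=2688573/65536 → NEW=0, ERR=2688573/65536
(1,0): OLD=12209/256 → NEW=0, ERR=12209/256
(1,1): OLD=189143/2048 → NEW=0, ERR=189143/2048
(1,2): OLD=11153059/65536 → NEW=255, ERR=-5558621/65536
Target (1,2): original=100, with diffused error = 11153059/65536

Answer: 11153059/65536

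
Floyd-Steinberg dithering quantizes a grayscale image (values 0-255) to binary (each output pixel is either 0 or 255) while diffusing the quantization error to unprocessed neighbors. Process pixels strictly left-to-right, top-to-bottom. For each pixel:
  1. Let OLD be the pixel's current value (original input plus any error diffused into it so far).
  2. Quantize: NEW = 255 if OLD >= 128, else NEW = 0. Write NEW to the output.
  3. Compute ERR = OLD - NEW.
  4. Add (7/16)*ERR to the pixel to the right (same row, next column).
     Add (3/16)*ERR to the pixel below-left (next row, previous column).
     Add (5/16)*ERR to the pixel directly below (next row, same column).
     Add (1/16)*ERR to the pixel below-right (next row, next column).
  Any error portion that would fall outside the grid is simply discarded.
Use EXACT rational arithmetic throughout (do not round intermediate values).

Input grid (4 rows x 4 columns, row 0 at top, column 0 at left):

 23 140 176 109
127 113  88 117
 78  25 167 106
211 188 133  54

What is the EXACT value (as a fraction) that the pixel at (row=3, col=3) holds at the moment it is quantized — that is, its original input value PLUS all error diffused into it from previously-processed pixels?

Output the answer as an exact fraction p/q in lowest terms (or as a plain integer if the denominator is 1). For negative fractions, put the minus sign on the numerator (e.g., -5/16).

(0,0): OLD=23 → NEW=0, ERR=23
(0,1): OLD=2401/16 → NEW=255, ERR=-1679/16
(0,2): OLD=33303/256 → NEW=255, ERR=-31977/256
(0,3): OLD=222625/4096 → NEW=0, ERR=222625/4096
(1,0): OLD=29315/256 → NEW=0, ERR=29315/256
(1,1): OLD=221845/2048 → NEW=0, ERR=221845/2048
(1,2): OLD=6552889/65536 → NEW=0, ERR=6552889/65536
(1,3): OLD=178177503/1048576 → NEW=255, ERR=-89209377/1048576
(2,0): OLD=4394039/32768 → NEW=255, ERR=-3961801/32768
(2,1): OLD=33407693/1048576 → NEW=0, ERR=33407693/1048576
(2,2): OLD=425729569/2097152 → NEW=255, ERR=-109044191/2097152
(2,3): OLD=2111059133/33554432 → NEW=0, ERR=2111059133/33554432
(3,0): OLD=3006327495/16777216 → NEW=255, ERR=-1271862585/16777216
(3,1): OLD=39589940377/268435456 → NEW=255, ERR=-28861100903/268435456
(3,2): OLD=358632450407/4294967296 → NEW=0, ERR=358632450407/4294967296
(3,3): OLD=7349034238545/68719476736 → NEW=0, ERR=7349034238545/68719476736
Target (3,3): original=54, with diffused error = 7349034238545/68719476736

Answer: 7349034238545/68719476736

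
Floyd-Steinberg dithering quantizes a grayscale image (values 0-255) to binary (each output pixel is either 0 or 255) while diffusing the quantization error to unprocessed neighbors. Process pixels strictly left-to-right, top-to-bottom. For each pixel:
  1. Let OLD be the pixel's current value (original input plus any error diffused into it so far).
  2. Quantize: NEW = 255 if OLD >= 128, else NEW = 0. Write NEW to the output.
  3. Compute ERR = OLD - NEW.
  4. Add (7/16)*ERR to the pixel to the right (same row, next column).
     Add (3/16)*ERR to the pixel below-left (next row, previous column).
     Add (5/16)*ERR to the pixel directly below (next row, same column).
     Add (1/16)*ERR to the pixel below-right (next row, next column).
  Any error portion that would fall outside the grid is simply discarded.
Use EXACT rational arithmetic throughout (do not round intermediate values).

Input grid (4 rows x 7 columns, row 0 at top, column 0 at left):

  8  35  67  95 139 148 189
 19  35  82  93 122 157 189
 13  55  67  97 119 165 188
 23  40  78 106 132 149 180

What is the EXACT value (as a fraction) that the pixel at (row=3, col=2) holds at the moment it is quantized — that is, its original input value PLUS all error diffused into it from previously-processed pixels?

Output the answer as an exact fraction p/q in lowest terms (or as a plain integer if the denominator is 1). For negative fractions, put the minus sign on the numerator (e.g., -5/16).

Answer: 12062906293/134217728

Derivation:
(0,0): OLD=8 → NEW=0, ERR=8
(0,1): OLD=77/2 → NEW=0, ERR=77/2
(0,2): OLD=2683/32 → NEW=0, ERR=2683/32
(0,3): OLD=67421/512 → NEW=255, ERR=-63139/512
(0,4): OLD=696715/8192 → NEW=0, ERR=696715/8192
(0,5): OLD=24275661/131072 → NEW=255, ERR=-9147699/131072
(0,6): OLD=332327835/2097152 → NEW=255, ERR=-202445925/2097152
(1,0): OLD=919/32 → NEW=0, ERR=919/32
(1,1): OLD=19409/256 → NEW=0, ERR=19409/256
(1,2): OLD=988405/8192 → NEW=0, ERR=988405/8192
(1,3): OLD=4208601/32768 → NEW=255, ERR=-4147239/32768
(1,4): OLD=151860371/2097152 → NEW=0, ERR=151860371/2097152
(1,5): OLD=2585136883/16777216 → NEW=255, ERR=-1693053197/16777216
(1,6): OLD=29614186333/268435456 → NEW=0, ERR=29614186333/268435456
(2,0): OLD=148235/4096 → NEW=0, ERR=148235/4096
(2,1): OLD=15590169/131072 → NEW=0, ERR=15590169/131072
(2,2): OLD=288883307/2097152 → NEW=255, ERR=-245890453/2097152
(2,3): OLD=457521523/16777216 → NEW=0, ERR=457521523/16777216
(2,4): OLD=17009169403/134217728 → NEW=0, ERR=17009169403/134217728
(2,5): OLD=919634406209/4294967296 → NEW=255, ERR=-175582254271/4294967296
(2,6): OLD=13625899134679/68719476736 → NEW=255, ERR=-3897567433001/68719476736
(3,0): OLD=118722603/2097152 → NEW=0, ERR=118722603/2097152
(3,1): OLD=1379336991/16777216 → NEW=0, ERR=1379336991/16777216
(3,2): OLD=12062906293/134217728 → NEW=0, ERR=12062906293/134217728
Target (3,2): original=78, with diffused error = 12062906293/134217728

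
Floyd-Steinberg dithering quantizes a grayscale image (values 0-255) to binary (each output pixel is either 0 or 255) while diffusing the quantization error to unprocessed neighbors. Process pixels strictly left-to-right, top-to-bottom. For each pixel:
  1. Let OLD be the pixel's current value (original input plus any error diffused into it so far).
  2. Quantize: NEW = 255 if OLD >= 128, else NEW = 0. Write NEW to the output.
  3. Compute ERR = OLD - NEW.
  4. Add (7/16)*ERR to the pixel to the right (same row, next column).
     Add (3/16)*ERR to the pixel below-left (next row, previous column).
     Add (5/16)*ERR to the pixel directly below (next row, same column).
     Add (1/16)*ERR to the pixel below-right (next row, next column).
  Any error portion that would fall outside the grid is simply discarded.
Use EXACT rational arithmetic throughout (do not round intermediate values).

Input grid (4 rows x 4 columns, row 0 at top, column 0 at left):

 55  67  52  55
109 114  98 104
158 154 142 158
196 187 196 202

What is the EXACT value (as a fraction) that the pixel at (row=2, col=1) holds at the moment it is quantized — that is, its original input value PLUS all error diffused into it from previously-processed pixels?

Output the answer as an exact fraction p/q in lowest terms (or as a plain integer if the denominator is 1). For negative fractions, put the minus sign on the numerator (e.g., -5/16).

Answer: 130124557/1048576

Derivation:
(0,0): OLD=55 → NEW=0, ERR=55
(0,1): OLD=1457/16 → NEW=0, ERR=1457/16
(0,2): OLD=23511/256 → NEW=0, ERR=23511/256
(0,3): OLD=389857/4096 → NEW=0, ERR=389857/4096
(1,0): OLD=36675/256 → NEW=255, ERR=-28605/256
(1,1): OLD=233941/2048 → NEW=0, ERR=233941/2048
(1,2): OLD=13121145/65536 → NEW=255, ERR=-3590535/65536
(1,3): OLD=121125535/1048576 → NEW=0, ERR=121125535/1048576
(2,0): OLD=4734967/32768 → NEW=255, ERR=-3620873/32768
(2,1): OLD=130124557/1048576 → NEW=0, ERR=130124557/1048576
Target (2,1): original=154, with diffused error = 130124557/1048576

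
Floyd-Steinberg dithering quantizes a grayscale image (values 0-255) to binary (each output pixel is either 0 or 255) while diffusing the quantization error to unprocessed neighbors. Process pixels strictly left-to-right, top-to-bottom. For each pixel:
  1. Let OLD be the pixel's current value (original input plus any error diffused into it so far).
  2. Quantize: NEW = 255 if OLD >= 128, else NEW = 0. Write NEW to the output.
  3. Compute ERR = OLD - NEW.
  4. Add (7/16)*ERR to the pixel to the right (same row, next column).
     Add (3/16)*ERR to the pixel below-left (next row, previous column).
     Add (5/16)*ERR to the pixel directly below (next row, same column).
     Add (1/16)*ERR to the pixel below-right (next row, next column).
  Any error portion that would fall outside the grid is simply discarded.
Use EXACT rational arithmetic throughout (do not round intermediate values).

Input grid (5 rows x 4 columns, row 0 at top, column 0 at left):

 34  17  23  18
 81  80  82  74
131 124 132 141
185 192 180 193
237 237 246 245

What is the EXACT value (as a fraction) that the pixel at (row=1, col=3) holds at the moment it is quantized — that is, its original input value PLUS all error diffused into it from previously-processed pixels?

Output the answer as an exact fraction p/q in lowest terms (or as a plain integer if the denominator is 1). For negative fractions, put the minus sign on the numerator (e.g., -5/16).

(0,0): OLD=34 → NEW=0, ERR=34
(0,1): OLD=255/8 → NEW=0, ERR=255/8
(0,2): OLD=4729/128 → NEW=0, ERR=4729/128
(0,3): OLD=69967/2048 → NEW=0, ERR=69967/2048
(1,0): OLD=12493/128 → NEW=0, ERR=12493/128
(1,1): OLD=145115/1024 → NEW=255, ERR=-116005/1024
(1,2): OLD=1716407/32768 → NEW=0, ERR=1716407/32768
(1,3): OLD=57620145/524288 → NEW=0, ERR=57620145/524288
Target (1,3): original=74, with diffused error = 57620145/524288

Answer: 57620145/524288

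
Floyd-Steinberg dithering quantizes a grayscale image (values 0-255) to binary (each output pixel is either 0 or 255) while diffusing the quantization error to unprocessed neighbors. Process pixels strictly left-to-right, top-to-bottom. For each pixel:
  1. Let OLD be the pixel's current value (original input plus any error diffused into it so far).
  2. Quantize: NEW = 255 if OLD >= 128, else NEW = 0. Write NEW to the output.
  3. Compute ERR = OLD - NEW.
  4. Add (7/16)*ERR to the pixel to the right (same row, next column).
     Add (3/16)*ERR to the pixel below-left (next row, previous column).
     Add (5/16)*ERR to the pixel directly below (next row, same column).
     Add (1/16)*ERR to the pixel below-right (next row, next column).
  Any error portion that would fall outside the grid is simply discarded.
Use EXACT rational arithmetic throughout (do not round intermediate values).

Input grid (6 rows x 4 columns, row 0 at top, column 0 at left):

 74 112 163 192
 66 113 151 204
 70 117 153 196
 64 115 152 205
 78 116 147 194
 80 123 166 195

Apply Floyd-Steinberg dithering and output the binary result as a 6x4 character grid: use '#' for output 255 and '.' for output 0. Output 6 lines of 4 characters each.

Answer: .#.#
.#.#
.###
...#
.###
.#.#

Derivation:
(0,0): OLD=74 → NEW=0, ERR=74
(0,1): OLD=1155/8 → NEW=255, ERR=-885/8
(0,2): OLD=14669/128 → NEW=0, ERR=14669/128
(0,3): OLD=495899/2048 → NEW=255, ERR=-26341/2048
(1,0): OLD=8753/128 → NEW=0, ERR=8753/128
(1,1): OLD=137687/1024 → NEW=255, ERR=-123433/1024
(1,2): OLD=4087843/32768 → NEW=0, ERR=4087843/32768
(1,3): OLD=137217637/524288 → NEW=255, ERR=3524197/524288
(2,0): OLD=1126701/16384 → NEW=0, ERR=1126701/16384
(2,1): OLD=71870527/524288 → NEW=255, ERR=-61822913/524288
(2,2): OLD=140637371/1048576 → NEW=255, ERR=-126749509/1048576
(2,3): OLD=2567140719/16777216 → NEW=255, ERR=-1711049361/16777216
(3,0): OLD=531674333/8388608 → NEW=0, ERR=531674333/8388608
(3,1): OLD=11745808707/134217728 → NEW=0, ERR=11745808707/134217728
(3,2): OLD=270626639293/2147483648 → NEW=0, ERR=270626639293/2147483648
(3,3): OLD=7583478255019/34359738368 → NEW=255, ERR=-1178255028821/34359738368
(4,0): OLD=245275097305/2147483648 → NEW=0, ERR=245275097305/2147483648
(4,1): OLD=3795154287755/17179869184 → NEW=255, ERR=-585712354165/17179869184
(4,2): OLD=93736424769195/549755813888 → NEW=255, ERR=-46451307772245/549755813888
(4,3): OLD=1356302909255965/8796093022208 → NEW=255, ERR=-886700811407075/8796093022208
(5,0): OLD=30044099385225/274877906944 → NEW=0, ERR=30044099385225/274877906944
(5,1): OLD=1332259358051679/8796093022208 → NEW=255, ERR=-910744362611361/8796093022208
(5,2): OLD=322222523355363/4398046511104 → NEW=0, ERR=322222523355363/4398046511104
(5,3): OLD=26778200574872747/140737488355328 → NEW=255, ERR=-9109858955735893/140737488355328
Row 0: .#.#
Row 1: .#.#
Row 2: .###
Row 3: ...#
Row 4: .###
Row 5: .#.#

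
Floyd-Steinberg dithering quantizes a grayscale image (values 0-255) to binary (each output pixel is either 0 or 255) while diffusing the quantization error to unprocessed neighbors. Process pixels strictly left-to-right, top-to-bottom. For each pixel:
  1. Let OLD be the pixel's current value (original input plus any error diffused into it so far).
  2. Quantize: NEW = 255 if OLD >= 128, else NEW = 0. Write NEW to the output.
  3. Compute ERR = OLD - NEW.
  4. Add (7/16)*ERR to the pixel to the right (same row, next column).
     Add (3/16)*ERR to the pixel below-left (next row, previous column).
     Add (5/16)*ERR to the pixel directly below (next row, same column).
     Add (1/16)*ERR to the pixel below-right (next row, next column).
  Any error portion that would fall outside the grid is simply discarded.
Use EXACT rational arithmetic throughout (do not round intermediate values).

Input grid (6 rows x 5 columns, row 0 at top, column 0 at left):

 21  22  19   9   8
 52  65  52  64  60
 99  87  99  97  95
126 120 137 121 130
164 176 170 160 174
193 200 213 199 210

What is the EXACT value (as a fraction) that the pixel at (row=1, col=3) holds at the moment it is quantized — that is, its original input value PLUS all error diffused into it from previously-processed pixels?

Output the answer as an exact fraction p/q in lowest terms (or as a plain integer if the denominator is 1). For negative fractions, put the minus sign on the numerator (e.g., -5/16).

(0,0): OLD=21 → NEW=0, ERR=21
(0,1): OLD=499/16 → NEW=0, ERR=499/16
(0,2): OLD=8357/256 → NEW=0, ERR=8357/256
(0,3): OLD=95363/4096 → NEW=0, ERR=95363/4096
(0,4): OLD=1191829/65536 → NEW=0, ERR=1191829/65536
(1,0): OLD=16489/256 → NEW=0, ERR=16489/256
(1,1): OLD=226015/2048 → NEW=0, ERR=226015/2048
(1,2): OLD=7654475/65536 → NEW=0, ERR=7654475/65536
(1,3): OLD=33508527/262144 → NEW=0, ERR=33508527/262144
Target (1,3): original=64, with diffused error = 33508527/262144

Answer: 33508527/262144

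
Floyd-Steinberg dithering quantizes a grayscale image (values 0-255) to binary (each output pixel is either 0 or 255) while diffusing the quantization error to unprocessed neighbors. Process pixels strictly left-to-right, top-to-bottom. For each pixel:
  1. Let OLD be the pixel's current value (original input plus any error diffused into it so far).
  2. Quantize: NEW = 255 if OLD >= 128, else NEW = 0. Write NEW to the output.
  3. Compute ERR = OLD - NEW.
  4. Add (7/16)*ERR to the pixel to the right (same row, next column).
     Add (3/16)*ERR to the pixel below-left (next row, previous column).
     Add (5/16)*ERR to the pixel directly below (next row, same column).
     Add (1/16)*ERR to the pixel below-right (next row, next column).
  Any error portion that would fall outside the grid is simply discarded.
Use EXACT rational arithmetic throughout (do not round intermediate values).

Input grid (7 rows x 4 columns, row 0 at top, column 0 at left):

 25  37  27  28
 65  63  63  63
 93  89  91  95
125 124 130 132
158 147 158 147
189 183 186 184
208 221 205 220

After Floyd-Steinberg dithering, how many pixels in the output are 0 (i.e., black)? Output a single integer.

Answer: 14

Derivation:
(0,0): OLD=25 → NEW=0, ERR=25
(0,1): OLD=767/16 → NEW=0, ERR=767/16
(0,2): OLD=12281/256 → NEW=0, ERR=12281/256
(0,3): OLD=200655/4096 → NEW=0, ERR=200655/4096
(1,0): OLD=20941/256 → NEW=0, ERR=20941/256
(1,1): OLD=254619/2048 → NEW=0, ERR=254619/2048
(1,2): OLD=9474231/65536 → NEW=255, ERR=-7237449/65536
(1,3): OLD=34594481/1048576 → NEW=0, ERR=34594481/1048576
(2,0): OLD=4648921/32768 → NEW=255, ERR=-3706919/32768
(2,1): OLD=65813987/1048576 → NEW=0, ERR=65813987/1048576
(2,2): OLD=205322127/2097152 → NEW=0, ERR=205322127/2097152
(2,3): OLD=4739272371/33554432 → NEW=255, ERR=-3817107789/33554432
(3,0): OLD=1701486921/16777216 → NEW=0, ERR=1701486921/16777216
(3,1): OLD=53491312471/268435456 → NEW=255, ERR=-14959728809/268435456
(3,2): OLD=510271601833/4294967296 → NEW=0, ERR=510271601833/4294967296
(3,3): OLD=10620422873119/68719476736 → NEW=255, ERR=-6903043694561/68719476736
(4,0): OLD=769844600021/4294967296 → NEW=255, ERR=-325372060459/4294967296
(4,1): OLD=4296887904767/34359738368 → NEW=0, ERR=4296887904767/34359738368
(4,2): OLD=250162174343199/1099511627776 → NEW=255, ERR=-30213290739681/1099511627776
(4,3): OLD=1952944347855753/17592186044416 → NEW=0, ERR=1952944347855753/17592186044416
(5,0): OLD=103779630120773/549755813888 → NEW=255, ERR=-36408102420667/549755813888
(5,1): OLD=3223223557304963/17592186044416 → NEW=255, ERR=-1262783884021117/17592186044416
(5,2): OLD=1536144839739615/8796093022208 → NEW=255, ERR=-706858880923425/8796093022208
(5,3): OLD=51176680469276623/281474976710656 → NEW=255, ERR=-20599438591940657/281474976710656
(6,0): OLD=48933147116446377/281474976710656 → NEW=255, ERR=-22842971944770903/281474976710656
(6,1): OLD=647872602305763631/4503599627370496 → NEW=255, ERR=-500545302673712849/4503599627370496
(6,2): OLD=8146385197172711449/72057594037927936 → NEW=0, ERR=8146385197172711449/72057594037927936
(6,3): OLD=278509558043506576303/1152921504606846976 → NEW=255, ERR=-15485425631239402577/1152921504606846976
Output grid:
  Row 0: ....  (4 black, running=4)
  Row 1: ..#.  (3 black, running=7)
  Row 2: #..#  (2 black, running=9)
  Row 3: .#.#  (2 black, running=11)
  Row 4: #.#.  (2 black, running=13)
  Row 5: ####  (0 black, running=13)
  Row 6: ##.#  (1 black, running=14)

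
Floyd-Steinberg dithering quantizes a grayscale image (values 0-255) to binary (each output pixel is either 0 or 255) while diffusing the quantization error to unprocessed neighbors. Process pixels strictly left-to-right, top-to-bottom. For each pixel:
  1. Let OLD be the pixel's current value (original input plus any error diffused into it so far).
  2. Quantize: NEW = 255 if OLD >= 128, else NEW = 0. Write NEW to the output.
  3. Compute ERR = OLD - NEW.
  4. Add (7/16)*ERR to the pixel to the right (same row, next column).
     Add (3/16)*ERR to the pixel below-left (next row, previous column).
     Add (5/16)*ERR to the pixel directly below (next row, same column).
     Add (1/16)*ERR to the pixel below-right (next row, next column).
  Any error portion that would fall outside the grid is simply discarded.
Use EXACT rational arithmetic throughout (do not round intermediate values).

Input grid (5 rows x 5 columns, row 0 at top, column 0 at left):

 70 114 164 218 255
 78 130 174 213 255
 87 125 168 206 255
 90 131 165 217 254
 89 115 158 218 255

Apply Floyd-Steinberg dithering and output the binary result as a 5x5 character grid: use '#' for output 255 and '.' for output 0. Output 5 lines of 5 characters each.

Answer: .#.##
.####
..###
#.#.#
.#.##

Derivation:
(0,0): OLD=70 → NEW=0, ERR=70
(0,1): OLD=1157/8 → NEW=255, ERR=-883/8
(0,2): OLD=14811/128 → NEW=0, ERR=14811/128
(0,3): OLD=550141/2048 → NEW=255, ERR=27901/2048
(0,4): OLD=8551147/32768 → NEW=255, ERR=195307/32768
(1,0): OLD=10135/128 → NEW=0, ERR=10135/128
(1,1): OLD=159969/1024 → NEW=255, ERR=-101151/1024
(1,2): OLD=5328053/32768 → NEW=255, ERR=-3027787/32768
(1,3): OLD=24272113/131072 → NEW=255, ERR=-9151247/131072
(1,4): OLD=476406835/2097152 → NEW=255, ERR=-58366925/2097152
(2,0): OLD=1527355/16384 → NEW=0, ERR=1527355/16384
(2,1): OLD=64246009/524288 → NEW=0, ERR=64246009/524288
(2,2): OLD=1455180971/8388608 → NEW=255, ERR=-683914069/8388608
(2,3): OLD=18457537873/134217728 → NEW=255, ERR=-15767982767/134217728
(2,4): OLD=409184157943/2147483648 → NEW=255, ERR=-138424172297/2147483648
(3,0): OLD=1192089547/8388608 → NEW=255, ERR=-947005493/8388608
(3,1): OLD=7411714095/67108864 → NEW=0, ERR=7411714095/67108864
(3,2): OLD=372528703733/2147483648 → NEW=255, ERR=-175079626507/2147483648
(3,3): OLD=547339087549/4294967296 → NEW=0, ERR=547339087549/4294967296
(3,4): OLD=19397303532273/68719476736 → NEW=255, ERR=1873836964593/68719476736
(4,0): OLD=79917944901/1073741824 → NEW=0, ERR=79917944901/1073741824
(4,1): OLD=5488423110405/34359738368 → NEW=255, ERR=-3273310173435/34359738368
(4,2): OLD=66872812977515/549755813888 → NEW=0, ERR=66872812977515/549755813888
(4,3): OLD=2736106688479749/8796093022208 → NEW=255, ERR=493102967816709/8796093022208
(4,4): OLD=41659986413965475/140737488355328 → NEW=255, ERR=5771926883356835/140737488355328
Row 0: .#.##
Row 1: .####
Row 2: ..###
Row 3: #.#.#
Row 4: .#.##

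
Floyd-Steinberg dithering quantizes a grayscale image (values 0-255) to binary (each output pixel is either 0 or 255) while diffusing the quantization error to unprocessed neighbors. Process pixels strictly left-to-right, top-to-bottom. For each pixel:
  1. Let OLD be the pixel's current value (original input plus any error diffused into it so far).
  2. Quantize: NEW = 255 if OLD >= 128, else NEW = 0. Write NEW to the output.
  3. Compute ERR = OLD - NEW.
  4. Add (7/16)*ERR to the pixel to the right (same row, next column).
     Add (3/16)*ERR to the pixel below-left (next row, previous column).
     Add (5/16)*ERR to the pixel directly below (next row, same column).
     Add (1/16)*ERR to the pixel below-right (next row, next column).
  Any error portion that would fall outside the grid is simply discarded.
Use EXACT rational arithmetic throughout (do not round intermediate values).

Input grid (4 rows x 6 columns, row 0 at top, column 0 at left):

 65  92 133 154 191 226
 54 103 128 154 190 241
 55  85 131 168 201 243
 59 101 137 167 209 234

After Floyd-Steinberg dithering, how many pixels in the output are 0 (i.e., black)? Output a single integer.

Answer: 10

Derivation:
(0,0): OLD=65 → NEW=0, ERR=65
(0,1): OLD=1927/16 → NEW=0, ERR=1927/16
(0,2): OLD=47537/256 → NEW=255, ERR=-17743/256
(0,3): OLD=506583/4096 → NEW=0, ERR=506583/4096
(0,4): OLD=16063457/65536 → NEW=255, ERR=-648223/65536
(0,5): OLD=232440615/1048576 → NEW=255, ERR=-34946265/1048576
(1,0): OLD=24805/256 → NEW=0, ERR=24805/256
(1,1): OLD=356547/2048 → NEW=255, ERR=-165693/2048
(1,2): OLD=6662527/65536 → NEW=0, ERR=6662527/65536
(1,3): OLD=60539539/262144 → NEW=255, ERR=-6307181/262144
(1,4): OLD=2984058585/16777216 → NEW=255, ERR=-1294131495/16777216
(1,5): OLD=52672378143/268435456 → NEW=255, ERR=-15778663137/268435456
(2,0): OLD=2297361/32768 → NEW=0, ERR=2297361/32768
(2,1): OLD=121118795/1048576 → NEW=0, ERR=121118795/1048576
(2,2): OLD=3418128033/16777216 → NEW=255, ERR=-860062047/16777216
(2,3): OLD=17440818393/134217728 → NEW=255, ERR=-16784702247/134217728
(2,4): OLD=470977532683/4294967296 → NEW=0, ERR=470977532683/4294967296
(2,5): OLD=18402084861949/68719476736 → NEW=255, ERR=878618294269/68719476736
(3,0): OLD=1720789889/16777216 → NEW=0, ERR=1720789889/16777216
(3,1): OLD=23721538285/134217728 → NEW=255, ERR=-10503982355/134217728
(3,2): OLD=75712000215/1073741824 → NEW=0, ERR=75712000215/1073741824
(3,3): OLD=12103292975429/68719476736 → NEW=255, ERR=-5420173592251/68719476736
(3,4): OLD=111788502503205/549755813888 → NEW=255, ERR=-28399230038235/549755813888
(3,5): OLD=1954921012883211/8796093022208 → NEW=255, ERR=-288082707779829/8796093022208
Output grid:
  Row 0: ..#.##  (3 black, running=3)
  Row 1: .#.###  (2 black, running=5)
  Row 2: ..##.#  (3 black, running=8)
  Row 3: .#.###  (2 black, running=10)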